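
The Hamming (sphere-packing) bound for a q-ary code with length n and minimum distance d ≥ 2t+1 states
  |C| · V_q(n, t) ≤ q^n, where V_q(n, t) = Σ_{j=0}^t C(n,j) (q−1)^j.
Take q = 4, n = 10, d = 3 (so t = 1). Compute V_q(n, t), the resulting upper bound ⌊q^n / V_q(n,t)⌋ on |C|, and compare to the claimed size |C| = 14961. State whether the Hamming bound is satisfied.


V_q(n, t) = 31, q^n = 1048576, Hamming bound = 33825, |C| = 14961 ≤ bound (satisfied).

Step 1: Compute V_q(n, t) = Σ_{j=0}^1 C(n, j) (q−1)^j.
  j = 0: C(10,0)·(3)^0 = 1·1 = 1.
  j = 1: C(10,1)·(3)^1 = 10·3 = 30.
  V_q(n, t) = 1 + 30 = 31.
Step 2: q^n = 4^10 = 1048576.
Step 3: Hamming bound ⌊q^n / V_q(n,t)⌋ = ⌊1048576/31⌋ = 33825.
Step 4: Compare |C| = 14961 to 33825: satisfied.
The claimed |C| lies below the Hamming bound.


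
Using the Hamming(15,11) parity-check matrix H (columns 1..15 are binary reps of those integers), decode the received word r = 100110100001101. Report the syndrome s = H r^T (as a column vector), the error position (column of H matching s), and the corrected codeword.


s = (1, 0, 0, 1)^T, error position = 9, corrected codeword c = 100110101001101

Compute s = H r^T mod 2 one row at a time:
  s_1 = 0 + 0 + 0 + 0 + 1 + 1 + 0 + 1 = 3 ≡ 1 (mod 2).
  s_2 = 1 + 1 + 0 + 1 + 1 + 1 + 0 + 1 = 6 ≡ 0 (mod 2).
  s_3 = 0 + 0 + 0 + 1 + 0 + 0 + 0 + 1 = 2 ≡ 0 (mod 2).
  s_4 = 1 + 0 + 1 + 1 + 0 + 0 + 1 + 1 = 5 ≡ 1 (mod 2).
s = (1, 0, 0, 1)^T — this equals column 9 of H (binary 1001), so error is at position 9.
Correct: flip bit 9 of r = 100110100001101 to get c = 100110101001101.


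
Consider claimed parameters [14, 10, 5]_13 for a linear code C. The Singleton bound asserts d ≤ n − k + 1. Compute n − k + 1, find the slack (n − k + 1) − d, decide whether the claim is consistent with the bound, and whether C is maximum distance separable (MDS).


Singleton RHS = n − k + 1 = 5, slack = 0, bound satisfied, MDS.

Singleton bound: d ≤ n − k + 1.
Here n = 14, k = 10, so n − k + 1 = 5.
Given d = 5, check d ≤ 5: YES.
Slack = (n − k + 1) − d = 0.
The code is MDS (slack = 0).
Description: the claimed parameters are [14, 10, 5]_13; such a code would be MDS (meets Singleton bound).


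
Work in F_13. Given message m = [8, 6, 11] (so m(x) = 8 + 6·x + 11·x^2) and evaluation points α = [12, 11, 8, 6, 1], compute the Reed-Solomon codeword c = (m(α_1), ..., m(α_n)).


c = [0, 1, 6, 11, 12]

Message polynomial: m(x) = 8 + 6·x + 11·x^2 (mod 13).
For each evaluation point α_i, compute m(α_i) mod 13:
  α_1 = 12: Horner steps 11 → 8 → 0, so m(12) = 0.
  α_2 = 11: Horner steps 11 → 10 → 1, so m(11) = 1.
  α_3 = 8: Horner steps 11 → 3 → 6, so m(8) = 6.
  α_4 = 6: Horner steps 11 → 7 → 11, so m(6) = 11.
  α_5 = 1: Horner steps 11 → 4 → 12, so m(1) = 12.
Codeword c = [0, 1, 6, 11, 12] ∈ F_13^5.


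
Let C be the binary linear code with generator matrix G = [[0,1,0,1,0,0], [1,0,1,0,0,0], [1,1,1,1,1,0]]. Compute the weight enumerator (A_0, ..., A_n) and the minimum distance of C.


Weight distribution: A_0 = 1, A_1 = 1, A_2 = 2, A_3 = 2, A_4 = 1, A_5 = 1. Minimum distance d = 1.

Enumerate all 2^3 = 8 messages m ∈ F_2^3.
For each, compute codeword c = mG in F_2^6, then tally its weight.
  m = 000 → c = 000000, weight = 0.
  m = 100 → c = 010100, weight = 2.
  m = 010 → c = 101000, weight = 2.
  m = 110 → c = 111100, weight = 4.
  m = 001 → c = 111110, weight = 5.
  m = 101 → c = 101010, weight = 3.
  m = 011 → c = 010110, weight = 3.
  m = 111 → c = 000010, weight = 1.
Tally weights:
  weight 0: 1 codewords.
  weight 1: 1 codewords.
  weight 2: 2 codewords.
  weight 3: 2 codewords.
  weight 4: 1 codewords.
  weight 5: 1 codewords.
Minimum distance d = smallest w > 0 with A_w > 0 = 1.
Sanity: Σ A_w = 8 = 2^3 = 8 ✓.


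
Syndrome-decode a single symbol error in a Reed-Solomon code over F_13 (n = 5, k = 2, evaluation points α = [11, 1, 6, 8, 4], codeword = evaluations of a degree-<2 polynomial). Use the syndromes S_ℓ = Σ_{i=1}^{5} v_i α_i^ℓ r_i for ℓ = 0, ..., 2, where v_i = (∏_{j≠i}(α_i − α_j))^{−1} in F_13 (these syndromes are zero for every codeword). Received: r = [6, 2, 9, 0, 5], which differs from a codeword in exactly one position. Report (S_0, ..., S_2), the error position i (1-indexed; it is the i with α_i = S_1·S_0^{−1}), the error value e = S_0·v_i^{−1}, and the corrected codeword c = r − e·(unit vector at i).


S = (12, 12, 12), error at position 2, error magnitude e = 3, c = [6, 12, 9, 0, 5].

Step 1: column multipliers v_i = (∏_{j≠i}(α_i − α_j))^{−1} mod 13.
  i = 1 (α = 11): (11−1)(11−6)(11−8)(11−4) = 10·5·3·7 = 1050 ≡ 10, so v_1 = 10^{−1} = 4 (mod 13).
  i = 2 (α = 1): (1−11)(1−6)(1−8)(1−4) = (−10)·(−5)·(−7)·(−3) = 1050 ≡ 10, so v_2 = 10^{−1} = 4 (mod 13).
  i = 3 (α = 6): (6−11)(6−1)(6−8)(6−4) = (−5)·5·(−2)·2 = 100 ≡ 9, so v_3 = 9^{−1} = 3 (mod 13).
  i = 4 (α = 8): (8−11)(8−1)(8−6)(8−4) = (−3)·7·2·4 = −168 ≡ 1, so v_4 = 1^{−1} = 1 (mod 13).
  i = 5 (α = 4): (4−11)(4−1)(4−6)(4−8) = (−7)·3·(−2)·(−4) = −168 ≡ 1, so v_5 = 1^{−1} = 1 (mod 13).
  v = [4, 4, 3, 1, 1].
Step 2: syndromes of r = [6, 2, 9, 0, 5] (all sums mod 13).
  S_0 = Σ v_i r_i = 4·6 + 4·2 + 3·9 + 1·0 + 1·5 = 64 ≡ 12.
  S_1 = Σ v_i α_i r_i = 4·11·6 + 4·1·2 + 3·6·9 + 1·8·0 + 1·4·5 = 454 ≡ 12.
  α_i^2 mod 13 = [4, 1, 10, 12, 3].
  S_2 = Σ v_i α_i^2 r_i = 4·4·6 + 4·1·2 + 3·10·9 + 1·12·0 + 1·3·5 = 389 ≡ 12.
  S = (12, 12, 12) ≠ 0, so r is not a codeword (an error is present).
Step 3: locate the error. For a single error e at position i, S_ℓ = v_i·e·α_i^ℓ, so α_err = S_1/S_0.
  S_0^{−1} = 12^{−1} = 12 (mod 13), so α_err = 12·12 = 144 ≡ 1 = α_2. Error position i = 2.
  Consistency check: S_2/S_1 = 12·12 = 144 ≡ 1 = α_err ✓ (single-error assumption holds).
Step 4: error magnitude e = S_0/v_2 = S_0·∏_{j≠2}(α_2 − α_j) = 12·10 = 120 ≡ 3 (mod 13).
Step 5: correct position 2: c_2 = r_2 − e = 2 − 3 ≡ 12 (mod 13). Hence c = [6, 12, 9, 0, 5].
  Check: interpolating c through the α_i gives m(x) = 10 + 2·x (degree < 2) with m(α_i) = c_i for every i, so c is indeed a codeword.


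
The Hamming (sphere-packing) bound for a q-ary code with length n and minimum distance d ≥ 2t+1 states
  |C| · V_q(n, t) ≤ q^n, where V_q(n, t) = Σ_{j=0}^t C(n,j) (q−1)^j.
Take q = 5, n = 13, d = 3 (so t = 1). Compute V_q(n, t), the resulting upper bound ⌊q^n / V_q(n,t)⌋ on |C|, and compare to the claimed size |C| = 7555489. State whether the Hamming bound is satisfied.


V_q(n, t) = 53, q^n = 1220703125, Hamming bound = 23032134, |C| = 7555489 ≤ bound (satisfied).

Step 1: Compute V_q(n, t) = Σ_{j=0}^1 C(n, j) (q−1)^j.
  j = 0: C(13,0)·(4)^0 = 1·1 = 1.
  j = 1: C(13,1)·(4)^1 = 13·4 = 52.
  V_q(n, t) = 1 + 52 = 53.
Step 2: q^n = 5^13 = 1220703125.
Step 3: Hamming bound ⌊q^n / V_q(n,t)⌋ = ⌊1220703125/53⌋ = 23032134.
Step 4: Compare |C| = 7555489 to 23032134: satisfied.
The claimed |C| lies below the Hamming bound.


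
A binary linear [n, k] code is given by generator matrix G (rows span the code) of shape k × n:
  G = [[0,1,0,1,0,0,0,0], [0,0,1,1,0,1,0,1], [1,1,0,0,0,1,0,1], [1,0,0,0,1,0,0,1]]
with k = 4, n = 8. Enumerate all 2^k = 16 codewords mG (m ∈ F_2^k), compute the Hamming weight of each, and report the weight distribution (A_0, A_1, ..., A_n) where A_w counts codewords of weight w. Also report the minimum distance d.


Weight distribution: A_0 = 1, A_2 = 2, A_3 = 4, A_4 = 5, A_5 = 4. Minimum distance d = 2.

Enumerate all 2^4 = 16 messages m ∈ F_2^4.
For each, compute codeword c = mG in F_2^8, then tally its weight.
  m = 0000 → c = 00000000, weight = 0.
  m = 1000 → c = 01010000, weight = 2.
  m = 0100 → c = 00110101, weight = 4.
  m = 1100 → c = 01100101, weight = 4.
  m = 0010 → c = 11000101, weight = 4.
  m = 1010 → c = 10010101, weight = 4.
  m = 0110 → c = 11110000, weight = 4.
  m = 1110 → c = 10100000, weight = 2.
  m = 0001 → c = 10001001, weight = 3.
  m = 1001 → c = 11011001, weight = 5.
  m = 0101 → c = 10111100, weight = 5.
  m = 1101 → c = 11101100, weight = 5.
  m = 0011 → c = 01001100, weight = 3.
  m = 1011 → c = 00011100, weight = 3.
  m = 0111 → c = 01111001, weight = 5.
  m = 1111 → c = 00101001, weight = 3.
Tally weights:
  weight 0: 1 codewords.
  weight 2: 2 codewords.
  weight 3: 4 codewords.
  weight 4: 5 codewords.
  weight 5: 4 codewords.
Minimum distance d = smallest w > 0 with A_w > 0 = 2.
Sanity: Σ A_w = 16 = 2^4 = 16 ✓.


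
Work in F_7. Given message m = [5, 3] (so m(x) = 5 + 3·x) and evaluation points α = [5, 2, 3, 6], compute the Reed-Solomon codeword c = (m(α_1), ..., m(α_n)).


c = [6, 4, 0, 2]

Message polynomial: m(x) = 5 + 3·x (mod 7).
For each evaluation point α_i, compute m(α_i) mod 7:
  α_1 = 5: Horner steps 3 → 6, so m(5) = 6.
  α_2 = 2: Horner steps 3 → 4, so m(2) = 4.
  α_3 = 3: Horner steps 3 → 0, so m(3) = 0.
  α_4 = 6: Horner steps 3 → 2, so m(6) = 2.
Codeword c = [6, 4, 0, 2] ∈ F_7^4.


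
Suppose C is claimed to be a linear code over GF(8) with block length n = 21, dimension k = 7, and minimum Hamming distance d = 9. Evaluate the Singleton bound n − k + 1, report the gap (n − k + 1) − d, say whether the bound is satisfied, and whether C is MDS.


Singleton RHS = n − k + 1 = 15, slack = 6, bound satisfied, not MDS.

Singleton bound: d ≤ n − k + 1.
Here n = 21, k = 7, so n − k + 1 = 15.
Given d = 9, check d ≤ 15: YES.
Slack = (n − k + 1) − d = 6.
The code is NOT MDS (slack = 6 > 0).
Description: the claimed parameters are [21, 7, 9]_8; such a code would be non-MDS.


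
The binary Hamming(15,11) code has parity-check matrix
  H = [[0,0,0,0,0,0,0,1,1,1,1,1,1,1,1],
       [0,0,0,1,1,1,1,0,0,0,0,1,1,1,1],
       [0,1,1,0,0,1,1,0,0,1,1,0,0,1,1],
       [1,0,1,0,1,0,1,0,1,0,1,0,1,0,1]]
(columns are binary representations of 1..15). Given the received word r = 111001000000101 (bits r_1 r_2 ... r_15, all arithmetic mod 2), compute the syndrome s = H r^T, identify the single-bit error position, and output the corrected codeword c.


s = (0, 1, 0, 0)^T, error position = 4, corrected codeword c = 111101000000101

Compute s = H r^T mod 2 one row at a time:
  s_1 = 0 + 0 + 0 + 0 + 0 + 1 + 0 + 1 = 2 ≡ 0 (mod 2).
  s_2 = 0 + 0 + 1 + 0 + 0 + 1 + 0 + 1 = 3 ≡ 1 (mod 2).
  s_3 = 1 + 1 + 1 + 0 + 0 + 0 + 0 + 1 = 4 ≡ 0 (mod 2).
  s_4 = 1 + 1 + 0 + 0 + 0 + 0 + 1 + 1 = 4 ≡ 0 (mod 2).
s = (0, 1, 0, 0)^T — this equals column 4 of H (binary 0100), so error is at position 4.
Correct: flip bit 4 of r = 111001000000101 to get c = 111101000000101.


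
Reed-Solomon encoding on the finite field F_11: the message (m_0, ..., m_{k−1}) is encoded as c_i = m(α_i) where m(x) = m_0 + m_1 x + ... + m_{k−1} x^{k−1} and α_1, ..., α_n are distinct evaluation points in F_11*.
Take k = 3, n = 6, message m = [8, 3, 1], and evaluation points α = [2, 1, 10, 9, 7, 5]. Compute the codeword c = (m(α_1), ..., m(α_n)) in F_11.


c = [7, 1, 6, 6, 1, 4]

Message polynomial: m(x) = 8 + 3·x + 1·x^2 (mod 11).
For each evaluation point α_i, compute m(α_i) mod 11:
  α_1 = 2: Horner steps 1 → 5 → 7, so m(2) = 7.
  α_2 = 1: Horner steps 1 → 4 → 1, so m(1) = 1.
  α_3 = 10: Horner steps 1 → 2 → 6, so m(10) = 6.
  α_4 = 9: Horner steps 1 → 1 → 6, so m(9) = 6.
  α_5 = 7: Horner steps 1 → 10 → 1, so m(7) = 1.
  α_6 = 5: Horner steps 1 → 8 → 4, so m(5) = 4.
Codeword c = [7, 1, 6, 6, 1, 4] ∈ F_11^6.


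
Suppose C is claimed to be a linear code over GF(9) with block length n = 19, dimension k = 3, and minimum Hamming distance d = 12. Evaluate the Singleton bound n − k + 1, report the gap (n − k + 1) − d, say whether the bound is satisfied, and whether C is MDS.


Singleton RHS = n − k + 1 = 17, slack = 5, bound satisfied, not MDS.

Singleton bound: d ≤ n − k + 1.
Here n = 19, k = 3, so n − k + 1 = 17.
Given d = 12, check d ≤ 17: YES.
Slack = (n − k + 1) − d = 5.
The code is NOT MDS (slack = 5 > 0).
Description: the claimed parameters are [19, 3, 12]_9; such a code would be non-MDS.


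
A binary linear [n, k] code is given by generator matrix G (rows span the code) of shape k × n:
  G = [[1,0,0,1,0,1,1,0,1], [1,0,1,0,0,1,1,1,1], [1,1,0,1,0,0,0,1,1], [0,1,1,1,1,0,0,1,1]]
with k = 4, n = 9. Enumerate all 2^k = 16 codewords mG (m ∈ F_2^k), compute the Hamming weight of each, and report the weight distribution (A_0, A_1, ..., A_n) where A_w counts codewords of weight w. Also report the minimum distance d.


Weight distribution: A_0 = 1, A_3 = 3, A_4 = 3, A_5 = 4, A_6 = 4, A_7 = 1. Minimum distance d = 3.

Enumerate all 2^4 = 16 messages m ∈ F_2^4.
For each, compute codeword c = mG in F_2^9, then tally its weight.
  m = 0000 → c = 000000000, weight = 0.
  m = 1000 → c = 100101101, weight = 5.
  m = 0100 → c = 101001111, weight = 6.
  m = 1100 → c = 001100010, weight = 3.
  m = 0010 → c = 110100011, weight = 5.
  m = 1010 → c = 010001110, weight = 4.
  m = 0110 → c = 011101100, weight = 5.
  m = 1110 → c = 111000001, weight = 4.
  m = 0001 → c = 011110011, weight = 6.
  m = 1001 → c = 111011110, weight = 7.
  m = 0101 → c = 110111100, weight = 6.
  m = 1101 → c = 010010001, weight = 3.
  m = 0011 → c = 101010000, weight = 3.
  m = 1011 → c = 001111101, weight = 6.
  m = 0111 → c = 000011111, weight = 5.
  m = 1111 → c = 100110010, weight = 4.
Tally weights:
  weight 0: 1 codewords.
  weight 3: 3 codewords.
  weight 4: 3 codewords.
  weight 5: 4 codewords.
  weight 6: 4 codewords.
  weight 7: 1 codewords.
Minimum distance d = smallest w > 0 with A_w > 0 = 3.
Sanity: Σ A_w = 16 = 2^4 = 16 ✓.


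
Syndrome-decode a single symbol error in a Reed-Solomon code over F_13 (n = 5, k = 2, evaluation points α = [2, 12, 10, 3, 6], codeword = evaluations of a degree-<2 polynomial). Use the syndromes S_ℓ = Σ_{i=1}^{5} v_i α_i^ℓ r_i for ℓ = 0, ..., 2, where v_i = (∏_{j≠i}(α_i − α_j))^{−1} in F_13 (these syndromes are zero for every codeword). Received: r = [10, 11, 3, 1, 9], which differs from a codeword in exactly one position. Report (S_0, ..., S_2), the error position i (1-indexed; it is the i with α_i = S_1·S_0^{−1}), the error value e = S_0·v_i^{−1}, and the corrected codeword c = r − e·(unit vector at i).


S = (11, 1, 6), error at position 5, error magnitude e = 9, c = [10, 11, 3, 1, 0].

Step 1: column multipliers v_i = (∏_{j≠i}(α_i − α_j))^{−1} mod 13.
  i = 1 (α = 2): (2−12)(2−10)(2−3)(2−6) = (−10)·(−8)·(−1)·(−4) = 320 ≡ 8, so v_1 = 8^{−1} = 5 (mod 13).
  i = 2 (α = 12): (12−2)(12−10)(12−3)(12−6) = 10·2·9·6 = 1080 ≡ 1, so v_2 = 1^{−1} = 1 (mod 13).
  i = 3 (α = 10): (10−2)(10−12)(10−3)(10−6) = 8·(−2)·7·4 = −448 ≡ 7, so v_3 = 7^{−1} = 2 (mod 13).
  i = 4 (α = 3): (3−2)(3−12)(3−10)(3−6) = 1·(−9)·(−7)·(−3) = −189 ≡ 6, so v_4 = 6^{−1} = 11 (mod 13).
  i = 5 (α = 6): (6−2)(6−12)(6−10)(6−3) = 4·(−6)·(−4)·3 = 288 ≡ 2, so v_5 = 2^{−1} = 7 (mod 13).
  v = [5, 1, 2, 11, 7].
Step 2: syndromes of r = [10, 11, 3, 1, 9] (all sums mod 13).
  S_0 = Σ v_i r_i = 5·10 + 1·11 + 2·3 + 11·1 + 7·9 = 141 ≡ 11.
  S_1 = Σ v_i α_i r_i = 5·2·10 + 1·12·11 + 2·10·3 + 11·3·1 + 7·6·9 = 703 ≡ 1.
  α_i^2 mod 13 = [4, 1, 9, 9, 10].
  S_2 = Σ v_i α_i^2 r_i = 5·4·10 + 1·1·11 + 2·9·3 + 11·9·1 + 7·10·9 = 994 ≡ 6.
  S = (11, 1, 6) ≠ 0, so r is not a codeword (an error is present).
Step 3: locate the error. For a single error e at position i, S_ℓ = v_i·e·α_i^ℓ, so α_err = S_1/S_0.
  S_0^{−1} = 11^{−1} = 6 (mod 13), so α_err = 1·6 = 6 ≡ 6 = α_5. Error position i = 5.
  Consistency check: S_2/S_1 = 6·1 = 6 ≡ 6 = α_err ✓ (single-error assumption holds).
Step 4: error magnitude e = S_0/v_5 = S_0·∏_{j≠5}(α_5 − α_j) = 11·2 = 22 ≡ 9 (mod 13).
Step 5: correct position 5: c_5 = r_5 − e = 9 − 9 ≡ 0 (mod 13). Hence c = [10, 11, 3, 1, 0].
  Check: interpolating c through the α_i gives m(x) = 2 + 4·x (degree < 2) with m(α_i) = c_i for every i, so c is indeed a codeword.


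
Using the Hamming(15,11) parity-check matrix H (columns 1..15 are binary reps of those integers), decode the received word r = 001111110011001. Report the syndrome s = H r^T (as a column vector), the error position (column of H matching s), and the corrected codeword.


s = (0, 0, 1, 1)^T, error position = 3, corrected codeword c = 000111110011001

Compute s = H r^T mod 2 one row at a time:
  s_1 = 1 + 0 + 0 + 1 + 1 + 0 + 0 + 1 = 4 ≡ 0 (mod 2).
  s_2 = 1 + 1 + 1 + 1 + 1 + 0 + 0 + 1 = 6 ≡ 0 (mod 2).
  s_3 = 0 + 1 + 1 + 1 + 0 + 1 + 0 + 1 = 5 ≡ 1 (mod 2).
  s_4 = 0 + 1 + 1 + 1 + 0 + 1 + 0 + 1 = 5 ≡ 1 (mod 2).
s = (0, 0, 1, 1)^T — this equals column 3 of H (binary 0011), so error is at position 3.
Correct: flip bit 3 of r = 001111110011001 to get c = 000111110011001.


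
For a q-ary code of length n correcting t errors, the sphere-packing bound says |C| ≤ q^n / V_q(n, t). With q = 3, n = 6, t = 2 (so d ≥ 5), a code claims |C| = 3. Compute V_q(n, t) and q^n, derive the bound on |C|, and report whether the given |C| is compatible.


V_q(n, t) = 73, q^n = 729, Hamming bound = 9, |C| = 3 ≤ bound (satisfied).

Step 1: Compute V_q(n, t) = Σ_{j=0}^2 C(n, j) (q−1)^j.
  j = 0: C(6,0)·(2)^0 = 1·1 = 1.
  j = 1: C(6,1)·(2)^1 = 6·2 = 12.
  j = 2: C(6,2)·(2)^2 = 15·4 = 60.
  V_q(n, t) = 1 + 12 + 60 = 73.
Step 2: q^n = 3^6 = 729.
Step 3: Hamming bound ⌊q^n / V_q(n,t)⌋ = ⌊729/73⌋ = 9.
Step 4: Compare |C| = 3 to 9: satisfied.
The claimed |C| lies below the Hamming bound.


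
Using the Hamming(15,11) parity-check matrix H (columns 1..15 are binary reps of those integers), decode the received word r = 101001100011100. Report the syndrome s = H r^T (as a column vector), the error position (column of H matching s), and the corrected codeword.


s = (1, 0, 0, 1)^T, error position = 9, corrected codeword c = 101001101011100

Compute s = H r^T mod 2 one row at a time:
  s_1 = 0 + 0 + 0 + 1 + 1 + 1 + 0 + 0 = 3 ≡ 1 (mod 2).
  s_2 = 0 + 0 + 1 + 1 + 1 + 1 + 0 + 0 = 4 ≡ 0 (mod 2).
  s_3 = 0 + 1 + 1 + 1 + 0 + 1 + 0 + 0 = 4 ≡ 0 (mod 2).
  s_4 = 1 + 1 + 0 + 1 + 0 + 1 + 1 + 0 = 5 ≡ 1 (mod 2).
s = (1, 0, 0, 1)^T — this equals column 9 of H (binary 1001), so error is at position 9.
Correct: flip bit 9 of r = 101001100011100 to get c = 101001101011100.


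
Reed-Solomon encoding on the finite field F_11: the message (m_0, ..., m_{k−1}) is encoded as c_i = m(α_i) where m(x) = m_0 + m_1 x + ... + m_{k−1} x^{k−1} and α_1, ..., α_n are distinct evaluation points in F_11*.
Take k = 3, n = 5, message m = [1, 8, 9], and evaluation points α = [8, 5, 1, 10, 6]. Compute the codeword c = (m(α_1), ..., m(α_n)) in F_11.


c = [3, 2, 7, 2, 10]

Message polynomial: m(x) = 1 + 8·x + 9·x^2 (mod 11).
For each evaluation point α_i, compute m(α_i) mod 11:
  α_1 = 8: Horner steps 9 → 3 → 3, so m(8) = 3.
  α_2 = 5: Horner steps 9 → 9 → 2, so m(5) = 2.
  α_3 = 1: Horner steps 9 → 6 → 7, so m(1) = 7.
  α_4 = 10: Horner steps 9 → 10 → 2, so m(10) = 2.
  α_5 = 6: Horner steps 9 → 7 → 10, so m(6) = 10.
Codeword c = [3, 2, 7, 2, 10] ∈ F_11^5.


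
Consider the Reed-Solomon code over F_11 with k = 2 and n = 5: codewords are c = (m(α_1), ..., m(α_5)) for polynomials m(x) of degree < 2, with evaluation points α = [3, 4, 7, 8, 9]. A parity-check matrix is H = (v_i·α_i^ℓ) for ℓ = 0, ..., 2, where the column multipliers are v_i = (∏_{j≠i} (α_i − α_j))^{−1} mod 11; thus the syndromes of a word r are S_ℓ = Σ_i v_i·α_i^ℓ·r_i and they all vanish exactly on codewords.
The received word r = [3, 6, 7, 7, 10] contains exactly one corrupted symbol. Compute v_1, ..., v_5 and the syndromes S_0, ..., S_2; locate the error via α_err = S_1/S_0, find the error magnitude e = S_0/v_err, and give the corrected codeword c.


S = (7, 5, 2), error at position 3, error magnitude e = 3, c = [3, 6, 4, 7, 10].

Step 1: column multipliers v_i = (∏_{j≠i}(α_i − α_j))^{−1} mod 11.
  i = 1 (α = 3): (3−4)(3−7)(3−8)(3−9) = (−1)·(−4)·(−5)·(−6) = 120 ≡ 10, so v_1 = 10^{−1} = 10 (mod 11).
  i = 2 (α = 4): (4−3)(4−7)(4−8)(4−9) = 1·(−3)·(−4)·(−5) = −60 ≡ 6, so v_2 = 6^{−1} = 2 (mod 11).
  i = 3 (α = 7): (7−3)(7−4)(7−8)(7−9) = 4·3·(−1)·(−2) = 24 ≡ 2, so v_3 = 2^{−1} = 6 (mod 11).
  i = 4 (α = 8): (8−3)(8−4)(8−7)(8−9) = 5·4·1·(−1) = −20 ≡ 2, so v_4 = 2^{−1} = 6 (mod 11).
  i = 5 (α = 9): (9−3)(9−4)(9−7)(9−8) = 6·5·2·1 = 60 ≡ 5, so v_5 = 5^{−1} = 9 (mod 11).
  v = [10, 2, 6, 6, 9].
Step 2: syndromes of r = [3, 6, 7, 7, 10] (all sums mod 11).
  S_0 = Σ v_i r_i = 10·3 + 2·6 + 6·7 + 6·7 + 9·10 = 216 ≡ 7.
  S_1 = Σ v_i α_i r_i = 10·3·3 + 2·4·6 + 6·7·7 + 6·8·7 + 9·9·10 = 1578 ≡ 5.
  α_i^2 mod 11 = [9, 5, 5, 9, 4].
  S_2 = Σ v_i α_i^2 r_i = 10·9·3 + 2·5·6 + 6·5·7 + 6·9·7 + 9·4·10 = 1278 ≡ 2.
  S = (7, 5, 2) ≠ 0, so r is not a codeword (an error is present).
Step 3: locate the error. For a single error e at position i, S_ℓ = v_i·e·α_i^ℓ, so α_err = S_1/S_0.
  S_0^{−1} = 7^{−1} = 8 (mod 11), so α_err = 5·8 = 40 ≡ 7 = α_3. Error position i = 3.
  Consistency check: S_2/S_1 = 2·9 = 18 ≡ 7 = α_err ✓ (single-error assumption holds).
Step 4: error magnitude e = S_0/v_3 = S_0·∏_{j≠3}(α_3 − α_j) = 7·2 = 14 ≡ 3 (mod 11).
Step 5: correct position 3: c_3 = r_3 − e = 7 − 3 ≡ 4 (mod 11). Hence c = [3, 6, 4, 7, 10].
  Check: interpolating c through the α_i gives m(x) = 5 + 3·x (degree < 2) with m(α_i) = c_i for every i, so c is indeed a codeword.


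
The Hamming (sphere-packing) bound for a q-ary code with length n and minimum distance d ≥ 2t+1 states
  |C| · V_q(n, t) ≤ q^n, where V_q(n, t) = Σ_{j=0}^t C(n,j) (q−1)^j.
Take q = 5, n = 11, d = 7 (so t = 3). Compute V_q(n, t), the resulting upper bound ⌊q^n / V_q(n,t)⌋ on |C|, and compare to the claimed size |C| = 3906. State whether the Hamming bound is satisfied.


V_q(n, t) = 11485, q^n = 48828125, Hamming bound = 4251, |C| = 3906 ≤ bound (satisfied).

Step 1: Compute V_q(n, t) = Σ_{j=0}^3 C(n, j) (q−1)^j.
  j = 0: C(11,0)·(4)^0 = 1·1 = 1.
  j = 1: C(11,1)·(4)^1 = 11·4 = 44.
  j = 2: C(11,2)·(4)^2 = 55·16 = 880.
  j = 3: C(11,3)·(4)^3 = 165·64 = 10560.
  V_q(n, t) = 1 + 44 + 880 + 10560 = 11485.
Step 2: q^n = 5^11 = 48828125.
Step 3: Hamming bound ⌊q^n / V_q(n,t)⌋ = ⌊48828125/11485⌋ = 4251.
Step 4: Compare |C| = 3906 to 4251: satisfied.
The claimed |C| lies below the Hamming bound.


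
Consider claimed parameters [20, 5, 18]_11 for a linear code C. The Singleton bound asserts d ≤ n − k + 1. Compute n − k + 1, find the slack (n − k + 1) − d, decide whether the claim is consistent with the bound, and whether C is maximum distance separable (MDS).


Singleton RHS = n − k + 1 = 16, slack = -2, bound violated (no such code; not MDS).

Singleton bound: d ≤ n − k + 1.
Here n = 20, k = 5, so n − k + 1 = 16.
Given d = 18, check d ≤ 16: NO.
Slack = (n − k + 1) − d = -2.
The slack is negative: d = 18 exceeds n − k + 1 = 16 by 2, so the Singleton bound is violated and no linear [20, 5, 18]_11 code can exist. In particular it is not MDS (MDS requires d = n − k + 1 exactly).
Description: the claimed parameters are [20, 5, 18]_11; such a code would be impossible (violates the Singleton bound).


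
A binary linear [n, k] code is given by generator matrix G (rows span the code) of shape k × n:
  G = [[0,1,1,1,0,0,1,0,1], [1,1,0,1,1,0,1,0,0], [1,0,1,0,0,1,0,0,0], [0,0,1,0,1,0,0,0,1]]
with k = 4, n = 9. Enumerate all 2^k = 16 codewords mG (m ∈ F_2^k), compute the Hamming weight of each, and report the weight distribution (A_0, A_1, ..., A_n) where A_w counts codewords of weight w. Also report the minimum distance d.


Weight distribution: A_0 = 1, A_1 = 1, A_2 = 1, A_3 = 3, A_4 = 3, A_5 = 3, A_6 = 3, A_7 = 1. Minimum distance d = 1.

Enumerate all 2^4 = 16 messages m ∈ F_2^4.
For each, compute codeword c = mG in F_2^9, then tally its weight.
  m = 0000 → c = 000000000, weight = 0.
  m = 1000 → c = 011100101, weight = 5.
  m = 0100 → c = 110110100, weight = 5.
  m = 1100 → c = 101010001, weight = 4.
  m = 0010 → c = 101001000, weight = 3.
  m = 1010 → c = 110101101, weight = 6.
  m = 0110 → c = 011111100, weight = 6.
  m = 1110 → c = 000011001, weight = 3.
  m = 0001 → c = 001010001, weight = 3.
  m = 1001 → c = 010110100, weight = 4.
  m = 0101 → c = 111100101, weight = 6.
  m = 1101 → c = 100000000, weight = 1.
  m = 0011 → c = 100011001, weight = 4.
  m = 1011 → c = 111111100, weight = 7.
  m = 0111 → c = 010101101, weight = 5.
  m = 1111 → c = 001001000, weight = 2.
Tally weights:
  weight 0: 1 codewords.
  weight 1: 1 codewords.
  weight 2: 1 codewords.
  weight 3: 3 codewords.
  weight 4: 3 codewords.
  weight 5: 3 codewords.
  weight 6: 3 codewords.
  weight 7: 1 codewords.
Minimum distance d = smallest w > 0 with A_w > 0 = 1.
Sanity: Σ A_w = 16 = 2^4 = 16 ✓.


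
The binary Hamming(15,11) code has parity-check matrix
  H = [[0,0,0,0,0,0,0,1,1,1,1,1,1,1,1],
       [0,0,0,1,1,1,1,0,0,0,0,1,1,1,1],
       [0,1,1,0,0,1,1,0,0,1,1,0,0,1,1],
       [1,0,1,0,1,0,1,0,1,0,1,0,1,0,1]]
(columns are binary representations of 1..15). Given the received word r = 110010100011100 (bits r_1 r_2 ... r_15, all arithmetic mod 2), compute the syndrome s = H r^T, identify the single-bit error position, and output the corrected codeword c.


s = (1, 0, 1, 1)^T, error position = 11, corrected codeword c = 110010100001100

Compute s = H r^T mod 2 one row at a time:
  s_1 = 0 + 0 + 0 + 1 + 1 + 1 + 0 + 0 = 3 ≡ 1 (mod 2).
  s_2 = 0 + 1 + 0 + 1 + 1 + 1 + 0 + 0 = 4 ≡ 0 (mod 2).
  s_3 = 1 + 0 + 0 + 1 + 0 + 1 + 0 + 0 = 3 ≡ 1 (mod 2).
  s_4 = 1 + 0 + 1 + 1 + 0 + 1 + 1 + 0 = 5 ≡ 1 (mod 2).
s = (1, 0, 1, 1)^T — this equals column 11 of H (binary 1011), so error is at position 11.
Correct: flip bit 11 of r = 110010100011100 to get c = 110010100001100.


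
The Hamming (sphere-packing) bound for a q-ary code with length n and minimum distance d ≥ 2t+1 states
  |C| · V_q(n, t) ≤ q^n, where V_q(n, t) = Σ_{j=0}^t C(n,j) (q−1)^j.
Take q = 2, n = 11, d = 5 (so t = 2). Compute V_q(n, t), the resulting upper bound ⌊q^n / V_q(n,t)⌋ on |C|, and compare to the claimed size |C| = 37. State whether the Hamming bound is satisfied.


V_q(n, t) = 67, q^n = 2048, Hamming bound = 30, |C| = 37 > bound (violated).

Step 1: Compute V_q(n, t) = Σ_{j=0}^2 C(n, j) (q−1)^j.
  j = 0: C(11,0)·(1)^0 = 1·1 = 1.
  j = 1: C(11,1)·(1)^1 = 11·1 = 11.
  j = 2: C(11,2)·(1)^2 = 55·1 = 55.
  V_q(n, t) = 1 + 11 + 55 = 67.
Step 2: q^n = 2^11 = 2048.
Step 3: Hamming bound ⌊q^n / V_q(n,t)⌋ = ⌊2048/67⌋ = 30.
Step 4: Compare |C| = 37 to 30: violated.
The claimed |C| lies above the Hamming bound, so no 2-ary code of length 11 with d ≥ 5 can have 37 codewords.


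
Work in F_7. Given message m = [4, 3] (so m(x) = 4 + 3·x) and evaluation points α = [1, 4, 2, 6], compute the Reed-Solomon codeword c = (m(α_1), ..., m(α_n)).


c = [0, 2, 3, 1]

Message polynomial: m(x) = 4 + 3·x (mod 7).
For each evaluation point α_i, compute m(α_i) mod 7:
  α_1 = 1: Horner steps 3 → 0, so m(1) = 0.
  α_2 = 4: Horner steps 3 → 2, so m(4) = 2.
  α_3 = 2: Horner steps 3 → 3, so m(2) = 3.
  α_4 = 6: Horner steps 3 → 1, so m(6) = 1.
Codeword c = [0, 2, 3, 1] ∈ F_7^4.


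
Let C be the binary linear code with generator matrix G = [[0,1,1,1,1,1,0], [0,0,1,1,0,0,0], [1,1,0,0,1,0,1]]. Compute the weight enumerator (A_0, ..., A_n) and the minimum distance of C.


Weight distribution: A_0 = 1, A_2 = 1, A_3 = 2, A_4 = 1, A_5 = 2, A_6 = 1. Minimum distance d = 2.

Enumerate all 2^3 = 8 messages m ∈ F_2^3.
For each, compute codeword c = mG in F_2^7, then tally its weight.
  m = 000 → c = 0000000, weight = 0.
  m = 100 → c = 0111110, weight = 5.
  m = 010 → c = 0011000, weight = 2.
  m = 110 → c = 0100110, weight = 3.
  m = 001 → c = 1100101, weight = 4.
  m = 101 → c = 1011011, weight = 5.
  m = 011 → c = 1111101, weight = 6.
  m = 111 → c = 1000011, weight = 3.
Tally weights:
  weight 0: 1 codewords.
  weight 2: 1 codewords.
  weight 3: 2 codewords.
  weight 4: 1 codewords.
  weight 5: 2 codewords.
  weight 6: 1 codewords.
Minimum distance d = smallest w > 0 with A_w > 0 = 2.
Sanity: Σ A_w = 8 = 2^3 = 8 ✓.


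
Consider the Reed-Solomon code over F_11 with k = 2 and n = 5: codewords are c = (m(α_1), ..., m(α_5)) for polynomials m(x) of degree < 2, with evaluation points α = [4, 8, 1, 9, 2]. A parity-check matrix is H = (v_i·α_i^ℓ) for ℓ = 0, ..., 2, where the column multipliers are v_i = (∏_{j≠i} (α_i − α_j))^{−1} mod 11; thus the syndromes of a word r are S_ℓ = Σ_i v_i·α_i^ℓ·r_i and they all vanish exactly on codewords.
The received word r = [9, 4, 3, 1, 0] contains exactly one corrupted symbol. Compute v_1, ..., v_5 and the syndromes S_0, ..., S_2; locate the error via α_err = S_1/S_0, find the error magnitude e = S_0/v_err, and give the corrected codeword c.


S = (7, 6, 2), error at position 1, error magnitude e = 4, c = [5, 4, 3, 1, 0].

Step 1: column multipliers v_i = (∏_{j≠i}(α_i − α_j))^{−1} mod 11.
  i = 1 (α = 4): (4−8)(4−1)(4−9)(4−2) = (−4)·3·(−5)·2 = 120 ≡ 10, so v_1 = 10^{−1} = 10 (mod 11).
  i = 2 (α = 8): (8−4)(8−1)(8−9)(8−2) = 4·7·(−1)·6 = −168 ≡ 8, so v_2 = 8^{−1} = 7 (mod 11).
  i = 3 (α = 1): (1−4)(1−8)(1−9)(1−2) = (−3)·(−7)·(−8)·(−1) = 168 ≡ 3, so v_3 = 3^{−1} = 4 (mod 11).
  i = 4 (α = 9): (9−4)(9−8)(9−1)(9−2) = 5·1·8·7 = 280 ≡ 5, so v_4 = 5^{−1} = 9 (mod 11).
  i = 5 (α = 2): (2−4)(2−8)(2−1)(2−9) = (−2)·(−6)·1·(−7) = −84 ≡ 4, so v_5 = 4^{−1} = 3 (mod 11).
  v = [10, 7, 4, 9, 3].
Step 2: syndromes of r = [9, 4, 3, 1, 0] (all sums mod 11).
  S_0 = Σ v_i r_i = 10·9 + 7·4 + 4·3 + 9·1 + 3·0 = 139 ≡ 7.
  S_1 = Σ v_i α_i r_i = 10·4·9 + 7·8·4 + 4·1·3 + 9·9·1 + 3·2·0 = 677 ≡ 6.
  α_i^2 mod 11 = [5, 9, 1, 4, 4].
  S_2 = Σ v_i α_i^2 r_i = 10·5·9 + 7·9·4 + 4·1·3 + 9·4·1 + 3·4·0 = 750 ≡ 2.
  S = (7, 6, 2) ≠ 0, so r is not a codeword (an error is present).
Step 3: locate the error. For a single error e at position i, S_ℓ = v_i·e·α_i^ℓ, so α_err = S_1/S_0.
  S_0^{−1} = 7^{−1} = 8 (mod 11), so α_err = 6·8 = 48 ≡ 4 = α_1. Error position i = 1.
  Consistency check: S_2/S_1 = 2·2 = 4 ≡ 4 = α_err ✓ (single-error assumption holds).
Step 4: error magnitude e = S_0/v_1 = S_0·∏_{j≠1}(α_1 − α_j) = 7·10 = 70 ≡ 4 (mod 11).
Step 5: correct position 1: c_1 = r_1 − e = 9 − 4 ≡ 5 (mod 11). Hence c = [5, 4, 3, 1, 0].
  Check: interpolating c through the α_i gives m(x) = 6 + 8·x (degree < 2) with m(α_i) = c_i for every i, so c is indeed a codeword.


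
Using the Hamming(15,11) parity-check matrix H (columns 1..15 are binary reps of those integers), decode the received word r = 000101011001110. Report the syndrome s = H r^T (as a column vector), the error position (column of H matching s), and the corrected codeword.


s = (1, 1, 0, 0)^T, error position = 12, corrected codeword c = 000101011000110

Compute s = H r^T mod 2 one row at a time:
  s_1 = 1 + 1 + 0 + 0 + 1 + 1 + 1 + 0 = 5 ≡ 1 (mod 2).
  s_2 = 1 + 0 + 1 + 0 + 1 + 1 + 1 + 0 = 5 ≡ 1 (mod 2).
  s_3 = 0 + 0 + 1 + 0 + 0 + 0 + 1 + 0 = 2 ≡ 0 (mod 2).
  s_4 = 0 + 0 + 0 + 0 + 1 + 0 + 1 + 0 = 2 ≡ 0 (mod 2).
s = (1, 1, 0, 0)^T — this equals column 12 of H (binary 1100), so error is at position 12.
Correct: flip bit 12 of r = 000101011001110 to get c = 000101011000110.


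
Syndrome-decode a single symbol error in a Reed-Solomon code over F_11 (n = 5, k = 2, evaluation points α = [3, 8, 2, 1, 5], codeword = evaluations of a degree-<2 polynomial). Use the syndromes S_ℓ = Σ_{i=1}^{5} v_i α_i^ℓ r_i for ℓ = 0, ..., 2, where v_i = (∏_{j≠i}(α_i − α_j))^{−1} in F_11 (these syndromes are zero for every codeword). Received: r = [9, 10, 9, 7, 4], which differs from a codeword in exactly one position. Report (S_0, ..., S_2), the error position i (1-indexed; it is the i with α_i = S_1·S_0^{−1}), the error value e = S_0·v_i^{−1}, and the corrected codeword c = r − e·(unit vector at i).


S = (1, 3, 9), error at position 1, error magnitude e = 9, c = [0, 10, 9, 7, 4].

Step 1: column multipliers v_i = (∏_{j≠i}(α_i − α_j))^{−1} mod 11.
  i = 1 (α = 3): (3−8)(3−2)(3−1)(3−5) = (−5)·1·2·(−2) = 20 ≡ 9, so v_1 = 9^{−1} = 5 (mod 11).
  i = 2 (α = 8): (8−3)(8−2)(8−1)(8−5) = 5·6·7·3 = 630 ≡ 3, so v_2 = 3^{−1} = 4 (mod 11).
  i = 3 (α = 2): (2−3)(2−8)(2−1)(2−5) = (−1)·(−6)·1·(−3) = −18 ≡ 4, so v_3 = 4^{−1} = 3 (mod 11).
  i = 4 (α = 1): (1−3)(1−8)(1−2)(1−5) = (−2)·(−7)·(−1)·(−4) = 56 ≡ 1, so v_4 = 1^{−1} = 1 (mod 11).
  i = 5 (α = 5): (5−3)(5−8)(5−2)(5−1) = 2·(−3)·3·4 = −72 ≡ 5, so v_5 = 5^{−1} = 9 (mod 11).
  v = [5, 4, 3, 1, 9].
Step 2: syndromes of r = [9, 10, 9, 7, 4] (all sums mod 11).
  S_0 = Σ v_i r_i = 5·9 + 4·10 + 3·9 + 1·7 + 9·4 = 155 ≡ 1.
  S_1 = Σ v_i α_i r_i = 5·3·9 + 4·8·10 + 3·2·9 + 1·1·7 + 9·5·4 = 696 ≡ 3.
  α_i^2 mod 11 = [9, 9, 4, 1, 3].
  S_2 = Σ v_i α_i^2 r_i = 5·9·9 + 4·9·10 + 3·4·9 + 1·1·7 + 9·3·4 = 988 ≡ 9.
  S = (1, 3, 9) ≠ 0, so r is not a codeword (an error is present).
Step 3: locate the error. For a single error e at position i, S_ℓ = v_i·e·α_i^ℓ, so α_err = S_1/S_0.
  S_0^{−1} = 1^{−1} = 1 (mod 11), so α_err = 3·1 = 3 ≡ 3 = α_1. Error position i = 1.
  Consistency check: S_2/S_1 = 9·4 = 36 ≡ 3 = α_err ✓ (single-error assumption holds).
Step 4: error magnitude e = S_0/v_1 = S_0·∏_{j≠1}(α_1 − α_j) = 1·9 = 9 ≡ 9 (mod 11).
Step 5: correct position 1: c_1 = r_1 − e = 9 − 9 ≡ 0 (mod 11). Hence c = [0, 10, 9, 7, 4].
  Check: interpolating c through the α_i gives m(x) = 5 + 2·x (degree < 2) with m(α_i) = c_i for every i, so c is indeed a codeword.


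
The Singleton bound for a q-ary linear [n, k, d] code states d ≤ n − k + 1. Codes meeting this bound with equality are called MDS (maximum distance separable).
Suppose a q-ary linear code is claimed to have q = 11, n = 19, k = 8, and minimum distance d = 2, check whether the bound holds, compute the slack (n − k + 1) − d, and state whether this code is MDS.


Singleton RHS = n − k + 1 = 12, slack = 10, bound satisfied, not MDS.

Singleton bound: d ≤ n − k + 1.
Here n = 19, k = 8, so n − k + 1 = 12.
Given d = 2, check d ≤ 12: YES.
Slack = (n − k + 1) − d = 10.
The code is NOT MDS (slack = 10 > 0).
Description: the claimed parameters are [19, 8, 2]_11; such a code would be non-MDS.


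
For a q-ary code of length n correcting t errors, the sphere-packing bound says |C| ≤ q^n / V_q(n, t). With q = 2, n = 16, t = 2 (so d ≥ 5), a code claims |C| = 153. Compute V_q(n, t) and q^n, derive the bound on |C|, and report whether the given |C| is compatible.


V_q(n, t) = 137, q^n = 65536, Hamming bound = 478, |C| = 153 ≤ bound (satisfied).

Step 1: Compute V_q(n, t) = Σ_{j=0}^2 C(n, j) (q−1)^j.
  j = 0: C(16,0)·(1)^0 = 1·1 = 1.
  j = 1: C(16,1)·(1)^1 = 16·1 = 16.
  j = 2: C(16,2)·(1)^2 = 120·1 = 120.
  V_q(n, t) = 1 + 16 + 120 = 137.
Step 2: q^n = 2^16 = 65536.
Step 3: Hamming bound ⌊q^n / V_q(n,t)⌋ = ⌊65536/137⌋ = 478.
Step 4: Compare |C| = 153 to 478: satisfied.
The claimed |C| lies below the Hamming bound.


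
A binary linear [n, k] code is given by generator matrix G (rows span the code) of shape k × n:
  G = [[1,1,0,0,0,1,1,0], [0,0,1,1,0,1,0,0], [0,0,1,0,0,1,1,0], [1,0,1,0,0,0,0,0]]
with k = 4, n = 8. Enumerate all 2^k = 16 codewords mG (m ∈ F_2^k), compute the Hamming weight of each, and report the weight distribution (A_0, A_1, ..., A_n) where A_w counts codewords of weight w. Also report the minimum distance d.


Weight distribution: A_0 = 1, A_1 = 1, A_2 = 2, A_3 = 6, A_4 = 5, A_5 = 1. Minimum distance d = 1.

Enumerate all 2^4 = 16 messages m ∈ F_2^4.
For each, compute codeword c = mG in F_2^8, then tally its weight.
  m = 0000 → c = 00000000, weight = 0.
  m = 1000 → c = 11000110, weight = 4.
  m = 0100 → c = 00110100, weight = 3.
  m = 1100 → c = 11110010, weight = 5.
  m = 0010 → c = 00100110, weight = 3.
  m = 1010 → c = 11100000, weight = 3.
  m = 0110 → c = 00010010, weight = 2.
  m = 1110 → c = 11010100, weight = 4.
  m = 0001 → c = 10100000, weight = 2.
  m = 1001 → c = 01100110, weight = 4.
  m = 0101 → c = 10010100, weight = 3.
  m = 1101 → c = 01010010, weight = 3.
  m = 0011 → c = 10000110, weight = 3.
  m = 1011 → c = 01000000, weight = 1.
  m = 0111 → c = 10110010, weight = 4.
  m = 1111 → c = 01110100, weight = 4.
Tally weights:
  weight 0: 1 codewords.
  weight 1: 1 codewords.
  weight 2: 2 codewords.
  weight 3: 6 codewords.
  weight 4: 5 codewords.
  weight 5: 1 codewords.
Minimum distance d = smallest w > 0 with A_w > 0 = 1.
Sanity: Σ A_w = 16 = 2^4 = 16 ✓.


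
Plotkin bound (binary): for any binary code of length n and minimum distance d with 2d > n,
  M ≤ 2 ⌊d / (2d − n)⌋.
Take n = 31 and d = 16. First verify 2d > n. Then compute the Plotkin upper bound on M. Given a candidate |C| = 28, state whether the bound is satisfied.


Plotkin bound M ≤ 32; given |C| = 28 ≤ bound (satisfied).

Check applicability: 2d = 32, n = 31.
2d − n = 1 > 0, so Plotkin applies.
Compute d/(2d−n) = 16/1 ≈ 16.0000.
⌊d/(2d−n)⌋ = 16.
Plotkin bound: M ≤ 2·16 = 32.
Given |C| = 28, check: satisfied.
This |C| is below the Plotkin bound.


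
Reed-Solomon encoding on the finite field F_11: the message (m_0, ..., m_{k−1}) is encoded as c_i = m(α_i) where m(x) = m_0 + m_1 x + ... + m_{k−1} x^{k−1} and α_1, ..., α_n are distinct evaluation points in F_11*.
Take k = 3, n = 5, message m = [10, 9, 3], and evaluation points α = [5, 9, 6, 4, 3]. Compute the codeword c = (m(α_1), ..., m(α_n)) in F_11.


c = [9, 4, 7, 6, 9]

Message polynomial: m(x) = 10 + 9·x + 3·x^2 (mod 11).
For each evaluation point α_i, compute m(α_i) mod 11:
  α_1 = 5: Horner steps 3 → 2 → 9, so m(5) = 9.
  α_2 = 9: Horner steps 3 → 3 → 4, so m(9) = 4.
  α_3 = 6: Horner steps 3 → 5 → 7, so m(6) = 7.
  α_4 = 4: Horner steps 3 → 10 → 6, so m(4) = 6.
  α_5 = 3: Horner steps 3 → 7 → 9, so m(3) = 9.
Codeword c = [9, 4, 7, 6, 9] ∈ F_11^5.


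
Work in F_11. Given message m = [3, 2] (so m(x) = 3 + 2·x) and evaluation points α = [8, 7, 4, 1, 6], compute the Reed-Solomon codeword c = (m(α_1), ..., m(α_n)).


c = [8, 6, 0, 5, 4]

Message polynomial: m(x) = 3 + 2·x (mod 11).
For each evaluation point α_i, compute m(α_i) mod 11:
  α_1 = 8: Horner steps 2 → 8, so m(8) = 8.
  α_2 = 7: Horner steps 2 → 6, so m(7) = 6.
  α_3 = 4: Horner steps 2 → 0, so m(4) = 0.
  α_4 = 1: Horner steps 2 → 5, so m(1) = 5.
  α_5 = 6: Horner steps 2 → 4, so m(6) = 4.
Codeword c = [8, 6, 0, 5, 4] ∈ F_11^5.


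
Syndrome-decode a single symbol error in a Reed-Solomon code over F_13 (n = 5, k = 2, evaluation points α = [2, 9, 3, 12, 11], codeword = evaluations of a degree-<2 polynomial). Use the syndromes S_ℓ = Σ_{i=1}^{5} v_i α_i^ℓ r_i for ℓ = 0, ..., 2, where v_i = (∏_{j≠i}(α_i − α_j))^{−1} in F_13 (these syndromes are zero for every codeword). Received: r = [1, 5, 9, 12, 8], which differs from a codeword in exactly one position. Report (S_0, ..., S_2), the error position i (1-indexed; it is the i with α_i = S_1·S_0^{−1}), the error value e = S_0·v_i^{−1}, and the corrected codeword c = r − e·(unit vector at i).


S = (10, 3, 10), error at position 4, error magnitude e = 9, c = [1, 5, 9, 3, 8].

Step 1: column multipliers v_i = (∏_{j≠i}(α_i − α_j))^{−1} mod 13.
  i = 1 (α = 2): (2−9)(2−3)(2−12)(2−11) = (−7)·(−1)·(−10)·(−9) = 630 ≡ 6, so v_1 = 6^{−1} = 11 (mod 13).
  i = 2 (α = 9): (9−2)(9−3)(9−12)(9−11) = 7·6·(−3)·(−2) = 252 ≡ 5, so v_2 = 5^{−1} = 8 (mod 13).
  i = 3 (α = 3): (3−2)(3−9)(3−12)(3−11) = 1·(−6)·(−9)·(−8) = −432 ≡ 10, so v_3 = 10^{−1} = 4 (mod 13).
  i = 4 (α = 12): (12−2)(12−9)(12−3)(12−11) = 10·3·9·1 = 270 ≡ 10, so v_4 = 10^{−1} = 4 (mod 13).
  i = 5 (α = 11): (11−2)(11−9)(11−3)(11−12) = 9·2·8·(−1) = −144 ≡ 12, so v_5 = 12^{−1} = 12 (mod 13).
  v = [11, 8, 4, 4, 12].
Step 2: syndromes of r = [1, 5, 9, 12, 8] (all sums mod 13).
  S_0 = Σ v_i r_i = 11·1 + 8·5 + 4·9 + 4·12 + 12·8 = 231 ≡ 10.
  S_1 = Σ v_i α_i r_i = 11·2·1 + 8·9·5 + 4·3·9 + 4·12·12 + 12·11·8 = 2122 ≡ 3.
  α_i^2 mod 13 = [4, 3, 9, 1, 4].
  S_2 = Σ v_i α_i^2 r_i = 11·4·1 + 8·3·5 + 4·9·9 + 4·1·12 + 12·4·8 = 920 ≡ 10.
  S = (10, 3, 10) ≠ 0, so r is not a codeword (an error is present).
Step 3: locate the error. For a single error e at position i, S_ℓ = v_i·e·α_i^ℓ, so α_err = S_1/S_0.
  S_0^{−1} = 10^{−1} = 4 (mod 13), so α_err = 3·4 = 12 ≡ 12 = α_4. Error position i = 4.
  Consistency check: S_2/S_1 = 10·9 = 90 ≡ 12 = α_err ✓ (single-error assumption holds).
Step 4: error magnitude e = S_0/v_4 = S_0·∏_{j≠4}(α_4 − α_j) = 10·10 = 100 ≡ 9 (mod 13).
Step 5: correct position 4: c_4 = r_4 − e = 12 − 9 ≡ 3 (mod 13). Hence c = [1, 5, 9, 3, 8].
  Check: interpolating c through the α_i gives m(x) = 11 + 8·x (degree < 2) with m(α_i) = c_i for every i, so c is indeed a codeword.
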